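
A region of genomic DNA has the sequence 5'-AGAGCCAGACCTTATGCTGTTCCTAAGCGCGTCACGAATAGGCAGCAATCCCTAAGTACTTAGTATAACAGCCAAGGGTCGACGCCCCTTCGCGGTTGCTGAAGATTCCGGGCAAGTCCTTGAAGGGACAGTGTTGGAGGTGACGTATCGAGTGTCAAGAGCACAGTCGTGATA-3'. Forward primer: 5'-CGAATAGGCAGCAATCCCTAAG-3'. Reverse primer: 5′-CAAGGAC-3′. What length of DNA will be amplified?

88 bp

The forward primer matches the template at positions 35–56.
The reverse primer's reverse complement is GTCCTTG, which matches the template at positions 116–122.
Product length = (reverse-primer end) − (forward-primer start) + 1 = 122 − 35 + 1 = 88 bp.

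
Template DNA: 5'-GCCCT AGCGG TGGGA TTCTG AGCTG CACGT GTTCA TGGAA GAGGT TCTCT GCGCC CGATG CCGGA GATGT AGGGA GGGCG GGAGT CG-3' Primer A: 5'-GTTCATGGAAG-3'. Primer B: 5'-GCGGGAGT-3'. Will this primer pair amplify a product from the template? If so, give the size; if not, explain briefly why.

No product — both primers anneal to the same strand and extend in the same direction.

Primer A (GTTCATGGAAG) matches the top strand at positions 31–41 (3' end points downstream).
Primer B (GCGGGAGT) also matches the top strand directly, at positions 78–85 — its reverse complement ACTCCCGC is not present.
Both primers anneal to the bottom strand with 3' ends pointing the same way, so neither can prime synthesis back toward the other.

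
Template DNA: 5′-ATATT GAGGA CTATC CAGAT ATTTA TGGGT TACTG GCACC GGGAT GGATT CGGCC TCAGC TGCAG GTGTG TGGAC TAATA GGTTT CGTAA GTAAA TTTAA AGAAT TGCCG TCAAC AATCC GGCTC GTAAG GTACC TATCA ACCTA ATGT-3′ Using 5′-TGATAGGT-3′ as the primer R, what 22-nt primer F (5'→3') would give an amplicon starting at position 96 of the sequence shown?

5'-TTTAAAGAATTGCCGTCAACAA-3'

The reverse primer's reverse complement ACCTATCA matches the template at positions 133–140; the product starts at position 96.
The forward primer is identical to the top strand over positions 96–117: TTTAAAGAATTGCCGTCAACAA.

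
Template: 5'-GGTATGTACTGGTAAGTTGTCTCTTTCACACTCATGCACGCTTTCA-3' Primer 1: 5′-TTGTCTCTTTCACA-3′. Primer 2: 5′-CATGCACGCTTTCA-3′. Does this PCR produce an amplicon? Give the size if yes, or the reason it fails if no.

Primer 1 (TTGTCTCTTTCACA) matches the top strand at positions 17–30 (3' end points downstream).
Primer 2 (CATGCACGCTTTCA) also matches the top strand directly, at positions 33–46 — its reverse complement TGAAAGCGTGCATG is not present.
Both primers anneal to the bottom strand with 3' ends pointing the same way, so neither can prime synthesis back toward the other.

No product — both primers anneal to the same strand and extend in the same direction.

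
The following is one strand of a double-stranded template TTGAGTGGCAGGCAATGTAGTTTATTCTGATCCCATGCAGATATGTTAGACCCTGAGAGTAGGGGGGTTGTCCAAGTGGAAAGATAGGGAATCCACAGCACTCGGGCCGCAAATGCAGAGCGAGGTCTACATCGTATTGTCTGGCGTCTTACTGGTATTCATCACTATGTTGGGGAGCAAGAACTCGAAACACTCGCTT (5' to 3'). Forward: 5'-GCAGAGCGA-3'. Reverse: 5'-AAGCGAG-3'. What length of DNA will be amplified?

85 bp

The forward primer matches the template at positions 115–123.
Taking the reverse complement of AAGCGAG gives CTCGCTT, found at positions 193–199 on the template; the primer anneals here to the top strand with its 3' end pointing upstream.
Amplicon spans positions 115–199: 85 bp.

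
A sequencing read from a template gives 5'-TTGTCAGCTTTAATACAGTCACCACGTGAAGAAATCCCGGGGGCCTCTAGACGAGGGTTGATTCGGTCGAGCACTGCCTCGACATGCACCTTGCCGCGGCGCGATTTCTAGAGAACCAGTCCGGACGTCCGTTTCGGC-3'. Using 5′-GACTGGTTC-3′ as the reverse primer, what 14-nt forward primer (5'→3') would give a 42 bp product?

5'-CGACATGCACCTTG-3'

The reverse primer's reverse complement GAACCAGTC matches the template at positions 113–121, so the product ends at position 121.
A 42 bp product then starts at position 121 − 42 + 1 = 80.
The forward primer is identical to the top strand there: CGACATGCACCTTG.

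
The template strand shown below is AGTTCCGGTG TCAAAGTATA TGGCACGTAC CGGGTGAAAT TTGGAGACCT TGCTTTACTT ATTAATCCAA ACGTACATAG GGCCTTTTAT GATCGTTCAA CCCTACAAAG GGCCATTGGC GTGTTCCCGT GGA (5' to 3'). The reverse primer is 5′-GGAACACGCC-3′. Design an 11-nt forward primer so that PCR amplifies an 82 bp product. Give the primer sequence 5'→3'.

The reverse primer's reverse complement GGCGTGTTCC matches the template at positions 118–127, so the product ends at position 127.
An 82 bp product then starts at position 127 − 82 + 1 = 46.
The forward primer is identical to the top strand there: GACCTTGCTTT.

5'-GACCTTGCTTT-3'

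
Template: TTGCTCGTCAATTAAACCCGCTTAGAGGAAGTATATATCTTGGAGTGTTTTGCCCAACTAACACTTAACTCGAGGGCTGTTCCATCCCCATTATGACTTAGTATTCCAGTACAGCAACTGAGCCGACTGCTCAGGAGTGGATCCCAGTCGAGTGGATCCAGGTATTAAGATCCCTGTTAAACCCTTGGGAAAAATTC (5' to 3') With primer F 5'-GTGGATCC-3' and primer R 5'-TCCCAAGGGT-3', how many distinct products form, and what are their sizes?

Two products: 54 bp, 39 bp

The forward primer GTGGATCC matches the top strand at positions 137–144, 152–159.
The reverse primer's reverse complement is ACCCTTGGGA, matching at positions 181–190.
Each forward site pairs with the reverse site to give a product ending at position 190: sizes 54, 39 bp.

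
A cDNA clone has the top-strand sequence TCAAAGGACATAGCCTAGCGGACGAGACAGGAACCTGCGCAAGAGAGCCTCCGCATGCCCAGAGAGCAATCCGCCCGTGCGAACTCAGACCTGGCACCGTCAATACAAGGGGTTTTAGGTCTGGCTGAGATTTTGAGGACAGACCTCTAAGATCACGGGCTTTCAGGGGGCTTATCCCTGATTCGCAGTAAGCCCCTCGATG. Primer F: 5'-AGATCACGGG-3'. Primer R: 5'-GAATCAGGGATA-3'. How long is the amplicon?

The forward primer matches the template at positions 150–159.
The reverse primer's reverse complement is TATCCCTGATTC, which matches the template at positions 173–184.
Amplicon spans positions 150–184: 35 bp.

35 bp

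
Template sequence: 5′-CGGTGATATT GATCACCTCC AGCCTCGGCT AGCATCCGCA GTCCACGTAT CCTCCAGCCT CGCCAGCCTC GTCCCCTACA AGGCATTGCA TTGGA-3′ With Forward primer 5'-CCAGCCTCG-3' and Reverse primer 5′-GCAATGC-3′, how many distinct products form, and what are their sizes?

The forward primer CCAGCCTCG matches the top strand at positions 19–27, 54–62, 63–71.
The reverse primer's reverse complement is GCATTGC, matching at positions 83–89.
Each forward site pairs with the reverse site to give a product ending at position 89: sizes 71, 36, 27 bp.

Three products: 71 bp, 36 bp, 27 bp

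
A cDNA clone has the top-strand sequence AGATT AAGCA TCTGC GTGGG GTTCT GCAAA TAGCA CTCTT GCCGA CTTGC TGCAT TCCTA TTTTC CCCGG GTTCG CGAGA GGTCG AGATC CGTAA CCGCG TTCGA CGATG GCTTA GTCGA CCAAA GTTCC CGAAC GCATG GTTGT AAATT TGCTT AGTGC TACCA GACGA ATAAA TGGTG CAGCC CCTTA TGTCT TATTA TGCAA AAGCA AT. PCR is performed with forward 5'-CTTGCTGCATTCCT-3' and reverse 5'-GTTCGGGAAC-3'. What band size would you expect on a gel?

The forward primer matches the template at positions 46–59.
Reverse complement of the reverse primer: GTTCCCGAAC. This occurs on the top strand at positions 126–135.
Amplicon spans positions 46–135: 90 bp.

90 bp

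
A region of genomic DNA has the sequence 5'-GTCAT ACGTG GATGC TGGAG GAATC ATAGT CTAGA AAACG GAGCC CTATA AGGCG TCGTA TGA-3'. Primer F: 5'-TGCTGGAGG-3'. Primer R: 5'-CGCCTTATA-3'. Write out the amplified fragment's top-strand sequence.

Forward primer TGCTGGAGG is found on the top strand at positions 13–21.
Taking the reverse complement of CGCCTTATA gives TATAAGGCG, found at positions 47–55 on the template; the primer anneals here to the top strand with its 3' end pointing upstream.
The product is the template from position 13 through 55 (43 bp).

5'-TGCTGGAGGAATCATAGTCTAGAAAACGGAGCCCTATAAGGCG-3'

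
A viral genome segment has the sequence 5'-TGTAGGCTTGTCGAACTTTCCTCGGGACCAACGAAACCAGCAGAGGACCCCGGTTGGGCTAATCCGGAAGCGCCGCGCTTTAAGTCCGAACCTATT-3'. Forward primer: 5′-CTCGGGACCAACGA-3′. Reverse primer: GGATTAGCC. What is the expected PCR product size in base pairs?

Forward primer CTCGGGACCAACGA is found on the top strand at positions 21–34.
Reverse complement of the reverse primer: GGCTAATCC. This occurs on the top strand at positions 57–65.
Amplicon spans positions 21–65: 45 bp.

45 bp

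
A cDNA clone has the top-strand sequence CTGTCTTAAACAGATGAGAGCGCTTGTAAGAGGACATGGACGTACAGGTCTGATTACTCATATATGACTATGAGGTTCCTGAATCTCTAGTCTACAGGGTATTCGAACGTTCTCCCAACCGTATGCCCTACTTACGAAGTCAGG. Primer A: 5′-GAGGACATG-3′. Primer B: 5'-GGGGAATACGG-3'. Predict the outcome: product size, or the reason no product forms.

No product — primer B has no binding site in the template.

Primer B (GGGGAATACGG) does not match the top strand, and its reverse complement CCGTATTCCCC does not match either.
With no annealing site for primer B, no amplification occurs.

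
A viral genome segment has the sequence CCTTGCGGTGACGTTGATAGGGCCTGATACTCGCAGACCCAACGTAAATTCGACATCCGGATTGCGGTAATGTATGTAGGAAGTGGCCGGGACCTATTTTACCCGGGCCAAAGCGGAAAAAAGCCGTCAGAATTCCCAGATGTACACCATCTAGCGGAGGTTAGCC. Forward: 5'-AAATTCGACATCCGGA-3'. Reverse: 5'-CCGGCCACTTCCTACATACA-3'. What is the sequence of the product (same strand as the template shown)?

Scanning the template, AAATTCGACATCCGGA occurs at positions 46–61; this primer anneals to the bottom strand there with its 3' end pointing downstream.
Reverse complement of the reverse primer: TGTATGTAGGAAGTGGCCGG. This occurs on the top strand at positions 71–90.
The product is the template from position 46 through 90 (45 bp).

5'-AAATTCGACATCCGGATTGCGGTAATGTATGTAGGAAGTGGCCGG-3'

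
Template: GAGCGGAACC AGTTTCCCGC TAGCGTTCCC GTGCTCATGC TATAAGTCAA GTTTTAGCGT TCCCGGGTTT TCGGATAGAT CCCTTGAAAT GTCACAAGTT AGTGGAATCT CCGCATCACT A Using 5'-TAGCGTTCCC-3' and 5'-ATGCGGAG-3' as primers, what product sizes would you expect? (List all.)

The forward primer TAGCGTTCCC matches the top strand at positions 21–30, 55–64.
The reverse primer's reverse complement is CTCCGCAT, matching at positions 109–116.
Each forward site pairs with the reverse site to give a product ending at position 116: sizes 96, 62 bp.

96 bp, 62 bp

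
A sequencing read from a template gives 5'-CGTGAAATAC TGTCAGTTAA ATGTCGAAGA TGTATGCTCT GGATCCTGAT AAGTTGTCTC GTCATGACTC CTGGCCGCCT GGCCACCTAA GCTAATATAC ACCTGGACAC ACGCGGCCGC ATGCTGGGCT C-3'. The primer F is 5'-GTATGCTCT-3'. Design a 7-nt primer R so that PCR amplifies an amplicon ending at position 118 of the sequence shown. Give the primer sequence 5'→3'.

The forward primer binds at positions 32–40; the product's 3' end on the top strand is position 118.
The reverse primer anneals to the top strand over positions 112–118, i.e. to CGCGGCC.
Its sequence written 5'→3' is the reverse complement: GGCCGCG.

5'-GGCCGCG-3'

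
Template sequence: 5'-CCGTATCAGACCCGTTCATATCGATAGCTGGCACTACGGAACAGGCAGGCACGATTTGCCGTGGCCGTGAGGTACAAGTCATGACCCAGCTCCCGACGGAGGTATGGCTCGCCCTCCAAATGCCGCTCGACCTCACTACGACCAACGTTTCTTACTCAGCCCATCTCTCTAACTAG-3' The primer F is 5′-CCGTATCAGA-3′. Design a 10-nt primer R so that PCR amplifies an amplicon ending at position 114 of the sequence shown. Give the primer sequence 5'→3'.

5'-GGGCGAGCCA-3'

The forward primer binds at positions 1–10; the product's 3' end on the top strand is position 114.
The reverse primer anneals to the top strand over positions 105–114, i.e. to TGGCTCGCCC.
Its sequence written 5'→3' is the reverse complement: GGGCGAGCCA.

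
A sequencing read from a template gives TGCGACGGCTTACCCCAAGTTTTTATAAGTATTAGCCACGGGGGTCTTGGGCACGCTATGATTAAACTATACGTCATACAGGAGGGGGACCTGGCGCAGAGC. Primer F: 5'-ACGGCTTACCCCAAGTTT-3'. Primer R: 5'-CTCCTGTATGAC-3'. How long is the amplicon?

The forward primer matches the template at positions 5–22.
Taking the reverse complement of CTCCTGTATGAC gives GTCATACAGGAG, found at positions 73–84 on the template; the primer anneals here to the top strand with its 3' end pointing upstream.
Amplicon spans positions 5–84: 80 bp.

80 bp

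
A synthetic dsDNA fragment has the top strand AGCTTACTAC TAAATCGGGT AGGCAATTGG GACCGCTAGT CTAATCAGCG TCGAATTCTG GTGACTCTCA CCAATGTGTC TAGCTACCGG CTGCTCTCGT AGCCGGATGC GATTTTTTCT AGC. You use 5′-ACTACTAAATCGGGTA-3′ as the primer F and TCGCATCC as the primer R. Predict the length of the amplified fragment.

107 bp

Scanning the template, ACTACTAAATCGGGTA occurs at positions 6–21; this primer anneals to the bottom strand there with its 3' end pointing downstream.
Taking the reverse complement of TCGCATCC gives GGATGCGA, found at positions 105–112 on the template; the primer anneals here to the top strand with its 3' end pointing upstream.
The product runs from position 6 to position 112, so its length is 112 − 6 + 1 = 107 bp.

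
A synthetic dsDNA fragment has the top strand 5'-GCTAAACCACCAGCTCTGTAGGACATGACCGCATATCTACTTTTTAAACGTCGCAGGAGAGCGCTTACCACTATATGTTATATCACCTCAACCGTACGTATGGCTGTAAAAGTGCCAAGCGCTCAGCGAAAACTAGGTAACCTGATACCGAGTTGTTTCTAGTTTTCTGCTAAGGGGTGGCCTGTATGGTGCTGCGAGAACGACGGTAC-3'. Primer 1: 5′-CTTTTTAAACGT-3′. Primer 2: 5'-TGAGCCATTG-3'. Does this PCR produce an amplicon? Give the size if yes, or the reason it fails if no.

No product — primer 2 has no binding site in the template.

Primer 2 (TGAGCCATTG) does not match the top strand, and its reverse complement CAATGGCTCA does not match either.
With no annealing site for primer 2, no amplification occurs.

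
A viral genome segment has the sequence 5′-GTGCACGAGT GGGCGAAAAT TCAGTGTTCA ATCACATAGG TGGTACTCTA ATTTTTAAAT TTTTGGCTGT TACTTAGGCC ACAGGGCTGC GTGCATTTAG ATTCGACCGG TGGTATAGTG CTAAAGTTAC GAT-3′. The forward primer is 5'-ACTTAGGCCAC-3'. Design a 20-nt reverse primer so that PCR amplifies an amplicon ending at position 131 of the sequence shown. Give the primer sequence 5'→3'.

The forward primer binds at positions 72–82; the product's 3' end on the top strand is position 131.
The reverse primer anneals to the top strand over positions 112–131, i.e. to GGTATAGTGCTAAAGTTACG.
Its sequence written 5'→3' is the reverse complement: CGTAACTTTAGCACTATACC.

5'-CGTAACTTTAGCACTATACC-3'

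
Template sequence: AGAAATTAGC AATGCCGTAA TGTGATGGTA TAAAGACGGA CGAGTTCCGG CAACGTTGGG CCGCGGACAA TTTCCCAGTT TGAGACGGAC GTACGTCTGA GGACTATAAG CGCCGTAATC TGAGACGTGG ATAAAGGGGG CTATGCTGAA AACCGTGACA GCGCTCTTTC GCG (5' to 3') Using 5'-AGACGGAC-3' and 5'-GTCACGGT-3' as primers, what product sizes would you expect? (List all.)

The forward primer AGACGGAC matches the top strand at positions 34–41, 83–90.
The reverse primer's reverse complement is ACCGTGAC, matching at positions 152–159.
Each forward site pairs with the reverse site to give a product ending at position 159: sizes 126, 77 bp.

126 bp, 77 bp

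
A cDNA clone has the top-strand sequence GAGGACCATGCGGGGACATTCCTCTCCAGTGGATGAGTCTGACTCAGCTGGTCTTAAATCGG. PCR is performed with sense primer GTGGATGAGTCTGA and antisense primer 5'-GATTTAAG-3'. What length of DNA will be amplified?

32 bp

Forward primer GTGGATGAGTCTGA is found on the top strand at positions 29–42.
The reverse primer's reverse complement is CTTAAATC, which matches the template at positions 53–60.
The product runs from position 29 to position 60, so its length is 60 − 29 + 1 = 32 bp.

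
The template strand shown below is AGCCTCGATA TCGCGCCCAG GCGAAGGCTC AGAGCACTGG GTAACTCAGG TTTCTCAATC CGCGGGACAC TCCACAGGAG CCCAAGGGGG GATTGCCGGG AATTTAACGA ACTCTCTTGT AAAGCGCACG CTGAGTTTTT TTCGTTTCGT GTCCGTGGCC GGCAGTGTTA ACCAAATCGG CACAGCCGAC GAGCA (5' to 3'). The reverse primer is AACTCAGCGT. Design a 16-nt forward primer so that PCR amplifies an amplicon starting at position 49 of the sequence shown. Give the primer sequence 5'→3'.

The reverse primer's reverse complement ACGCTGAGTT matches the template at positions 128–137; the product starts at position 49.
The forward primer is identical to the top strand over positions 49–64: GGTTTCTCAATCCGCG.

5'-GGTTTCTCAATCCGCG-3'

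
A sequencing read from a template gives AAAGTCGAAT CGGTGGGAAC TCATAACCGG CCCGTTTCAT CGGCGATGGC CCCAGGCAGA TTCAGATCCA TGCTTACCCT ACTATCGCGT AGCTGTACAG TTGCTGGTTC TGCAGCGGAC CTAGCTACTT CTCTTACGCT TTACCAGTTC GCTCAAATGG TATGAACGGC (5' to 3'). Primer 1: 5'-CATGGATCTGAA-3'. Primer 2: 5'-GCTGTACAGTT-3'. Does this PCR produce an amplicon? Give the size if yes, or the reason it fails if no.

No product — the primers' 3' ends point away from each other.

Primer 1 (CATGGATCTGAA) has reverse complement TTCAGATCCATG, which matches the top strand at positions 61–72; primer 1 anneals to the top strand there with its 3' end pointing upstream toward position 61.
Primer 2 (GCTGTACAGTT) matches the top strand directly at positions 92–102; it anneals to the bottom strand with its 3' end pointing downstream toward position 102.
The 3' ends diverge (primer 1 extends toward position 1, primer 2 toward position 170), so the primers never converge on a shared product.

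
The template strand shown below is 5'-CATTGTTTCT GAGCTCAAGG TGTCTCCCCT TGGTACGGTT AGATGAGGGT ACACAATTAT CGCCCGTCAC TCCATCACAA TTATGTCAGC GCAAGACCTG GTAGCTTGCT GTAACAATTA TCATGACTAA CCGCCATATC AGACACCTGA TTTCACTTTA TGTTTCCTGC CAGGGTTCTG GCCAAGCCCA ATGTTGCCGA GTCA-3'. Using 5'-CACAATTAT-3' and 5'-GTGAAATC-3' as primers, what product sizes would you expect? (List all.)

The forward primer CACAATTAT matches the top strand at positions 52–60, 76–84.
The reverse primer's reverse complement is GATTTCAC, matching at positions 149–156.
Each forward site pairs with the reverse site to give a product ending at position 156: sizes 105, 81 bp.

105 bp, 81 bp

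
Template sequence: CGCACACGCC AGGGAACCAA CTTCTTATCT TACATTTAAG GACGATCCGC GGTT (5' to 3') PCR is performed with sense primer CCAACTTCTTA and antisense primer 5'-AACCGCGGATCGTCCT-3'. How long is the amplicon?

The forward primer matches the template at positions 17–27.
The reverse primer's reverse complement is AGGACGATCCGCGGTT, which matches the template at positions 39–54.
Amplicon spans positions 17–54: 38 bp.

38 bp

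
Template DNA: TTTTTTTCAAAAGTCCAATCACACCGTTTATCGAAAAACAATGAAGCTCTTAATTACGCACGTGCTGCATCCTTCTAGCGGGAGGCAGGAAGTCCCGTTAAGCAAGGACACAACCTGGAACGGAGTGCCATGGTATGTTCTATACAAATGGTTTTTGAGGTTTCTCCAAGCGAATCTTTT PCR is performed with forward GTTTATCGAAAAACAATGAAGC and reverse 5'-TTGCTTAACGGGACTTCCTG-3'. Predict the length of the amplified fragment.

Scanning the template, GTTTATCGAAAAACAATGAAGC occurs at positions 26–47; this primer anneals to the bottom strand there with its 3' end pointing downstream.
The reverse primer's reverse complement is CAGGAAGTCCCGTTAAGCAA, which matches the template at positions 86–105.
The product runs from position 26 to position 105, so its length is 105 − 26 + 1 = 80 bp.

80 bp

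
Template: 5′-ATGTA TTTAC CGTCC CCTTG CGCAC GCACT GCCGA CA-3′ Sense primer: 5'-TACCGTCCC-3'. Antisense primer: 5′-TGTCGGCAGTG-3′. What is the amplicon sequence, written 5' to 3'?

The forward primer matches the template at positions 8–16.
The reverse primer's reverse complement is CACTGCCGACA, which matches the template at positions 27–37.
The product is the template from position 8 through 37 (30 bp).

5'-TACCGTCCCCTTGCGCACGCACTGCCGACA-3'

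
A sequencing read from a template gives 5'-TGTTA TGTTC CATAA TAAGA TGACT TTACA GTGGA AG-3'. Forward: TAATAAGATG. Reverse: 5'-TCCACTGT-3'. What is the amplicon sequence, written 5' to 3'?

5'-TAATAAGATGACTTTACAGTGGA-3'

Forward primer TAATAAGATG is found on the top strand at positions 13–22.
The reverse primer's reverse complement is ACAGTGGA, which matches the template at positions 28–35.
The product is the template from position 13 through 35 (23 bp).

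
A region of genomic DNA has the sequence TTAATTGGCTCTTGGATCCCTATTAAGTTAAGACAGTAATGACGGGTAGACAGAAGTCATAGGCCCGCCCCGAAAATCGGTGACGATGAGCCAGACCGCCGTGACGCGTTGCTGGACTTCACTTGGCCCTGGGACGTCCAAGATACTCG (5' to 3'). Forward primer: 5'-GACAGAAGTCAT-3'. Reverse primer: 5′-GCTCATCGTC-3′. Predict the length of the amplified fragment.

43 bp

Forward primer GACAGAAGTCAT is found on the top strand at positions 49–60.
Reverse complement of the reverse primer: GACGATGAGC. This occurs on the top strand at positions 82–91.
The product runs from position 49 to position 91, so its length is 91 − 49 + 1 = 43 bp.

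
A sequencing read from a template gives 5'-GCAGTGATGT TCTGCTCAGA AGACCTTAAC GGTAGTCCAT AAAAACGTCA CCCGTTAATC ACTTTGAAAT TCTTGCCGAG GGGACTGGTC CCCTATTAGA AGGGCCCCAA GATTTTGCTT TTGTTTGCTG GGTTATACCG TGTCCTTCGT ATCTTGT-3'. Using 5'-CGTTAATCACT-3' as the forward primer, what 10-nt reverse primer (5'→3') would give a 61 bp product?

The forward primer binds at positions 53–63, so a 61 bp product ends at position 53 + 61 − 1 = 113.
The reverse primer anneals to the top strand over positions 104–113, i.e. to GCCCCAAGAT.
Its sequence written 5'→3' is the reverse complement: ATCTTGGGGC.

5'-ATCTTGGGGC-3'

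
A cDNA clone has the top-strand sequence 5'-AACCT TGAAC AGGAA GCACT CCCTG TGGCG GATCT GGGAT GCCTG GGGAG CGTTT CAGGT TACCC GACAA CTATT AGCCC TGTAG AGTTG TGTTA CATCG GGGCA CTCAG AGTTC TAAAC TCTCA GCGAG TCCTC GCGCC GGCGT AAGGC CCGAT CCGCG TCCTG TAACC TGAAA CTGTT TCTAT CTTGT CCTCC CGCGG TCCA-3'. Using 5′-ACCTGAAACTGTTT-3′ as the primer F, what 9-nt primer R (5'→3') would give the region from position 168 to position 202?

The product's 3' end on the top strand is position 202.
The reverse primer anneals to the top strand over positions 194–202, i.e. to CCCGCGGTC.
Its sequence written 5'→3' is the reverse complement: GACCGCGGG.

5'-GACCGCGGG-3'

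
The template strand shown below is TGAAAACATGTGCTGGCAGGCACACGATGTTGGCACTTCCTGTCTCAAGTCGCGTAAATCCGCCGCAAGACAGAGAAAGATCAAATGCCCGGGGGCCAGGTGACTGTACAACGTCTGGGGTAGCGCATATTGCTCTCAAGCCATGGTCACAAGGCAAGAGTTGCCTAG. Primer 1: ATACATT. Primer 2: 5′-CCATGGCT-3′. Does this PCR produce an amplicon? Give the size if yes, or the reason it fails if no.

Primer 1 (ATACATT) does not match the top strand, and its reverse complement AATGTAT does not match either.
With no annealing site for primer 1, no amplification occurs.

No product — primer 1 has no binding site in the template.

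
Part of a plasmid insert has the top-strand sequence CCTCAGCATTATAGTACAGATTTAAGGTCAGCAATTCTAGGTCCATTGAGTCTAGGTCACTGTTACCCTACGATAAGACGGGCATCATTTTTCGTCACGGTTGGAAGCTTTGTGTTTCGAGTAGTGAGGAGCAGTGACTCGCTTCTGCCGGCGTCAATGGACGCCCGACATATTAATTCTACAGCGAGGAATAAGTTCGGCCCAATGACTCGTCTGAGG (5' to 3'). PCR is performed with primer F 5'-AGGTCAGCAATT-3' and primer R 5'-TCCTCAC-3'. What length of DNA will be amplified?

106 bp

The forward primer matches the template at positions 25–36.
The reverse primer's reverse complement is GTGAGGA, which matches the template at positions 124–130.
The product runs from position 25 to position 130, so its length is 130 − 25 + 1 = 106 bp.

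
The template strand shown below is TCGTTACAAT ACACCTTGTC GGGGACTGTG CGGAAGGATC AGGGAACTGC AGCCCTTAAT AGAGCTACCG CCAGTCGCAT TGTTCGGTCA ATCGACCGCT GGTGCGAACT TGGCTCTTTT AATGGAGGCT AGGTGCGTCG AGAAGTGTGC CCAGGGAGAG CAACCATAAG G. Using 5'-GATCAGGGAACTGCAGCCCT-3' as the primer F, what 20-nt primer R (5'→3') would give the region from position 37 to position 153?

The product's 3' end on the top strand is position 153.
The reverse primer anneals to the top strand over positions 134–153, i.e. to TGCGTCGAGAAGTGTGCCCA.
Its sequence written 5'→3' is the reverse complement: TGGGCACACTTCTCGACGCA.

5'-TGGGCACACTTCTCGACGCA-3'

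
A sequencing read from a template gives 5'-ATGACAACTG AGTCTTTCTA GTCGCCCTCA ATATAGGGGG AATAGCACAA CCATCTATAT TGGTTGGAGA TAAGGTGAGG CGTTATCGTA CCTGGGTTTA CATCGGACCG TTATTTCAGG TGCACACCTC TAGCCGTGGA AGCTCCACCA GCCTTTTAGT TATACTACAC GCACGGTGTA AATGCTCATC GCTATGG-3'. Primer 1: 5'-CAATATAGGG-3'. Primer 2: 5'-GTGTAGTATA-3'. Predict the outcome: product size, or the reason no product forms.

Primer 1 (CAATATAGGG) matches the top strand at positions 29–38; it acts as a forward primer.
Primer 2's reverse complement is TATACTACAC, matching the top strand at positions 161–170; it acts as a reverse primer.
The 3' ends face each other across positions 29–170, giving a 142 bp product.

Yes — a 142 bp product.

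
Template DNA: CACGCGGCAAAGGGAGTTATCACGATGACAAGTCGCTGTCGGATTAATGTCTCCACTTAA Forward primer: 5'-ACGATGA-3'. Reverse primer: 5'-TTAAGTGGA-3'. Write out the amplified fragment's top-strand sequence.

5'-ACGATGACAAGTCGCTGTCGGATTAATGTCTCCACTTAA-3'

Forward primer ACGATGA is found on the top strand at positions 22–28.
The reverse primer's reverse complement is TCCACTTAA, which matches the template at positions 52–60.
The product is the template from position 22 through 60 (39 bp).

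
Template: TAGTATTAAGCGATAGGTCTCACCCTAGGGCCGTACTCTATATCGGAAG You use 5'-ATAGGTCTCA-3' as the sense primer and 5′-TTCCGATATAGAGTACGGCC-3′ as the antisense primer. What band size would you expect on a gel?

36 bp

Forward primer ATAGGTCTCA is found on the top strand at positions 13–22.
Taking the reverse complement of TTCCGATATAGAGTACGGCC gives GGCCGTACTCTATATCGGAA, found at positions 29–48 on the template; the primer anneals here to the top strand with its 3' end pointing upstream.
The product runs from position 13 to position 48, so its length is 48 − 13 + 1 = 36 bp.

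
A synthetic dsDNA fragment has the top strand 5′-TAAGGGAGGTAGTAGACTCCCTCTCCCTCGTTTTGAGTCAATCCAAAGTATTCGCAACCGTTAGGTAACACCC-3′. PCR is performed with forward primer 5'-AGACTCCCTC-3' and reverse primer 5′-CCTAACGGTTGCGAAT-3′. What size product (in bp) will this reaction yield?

Scanning the template, AGACTCCCTC occurs at positions 14–23; this primer anneals to the bottom strand there with its 3' end pointing downstream.
The reverse primer's reverse complement is ATTCGCAACCGTTAGG, which matches the template at positions 50–65.
The product runs from position 14 to position 65, so its length is 65 − 14 + 1 = 52 bp.

52 bp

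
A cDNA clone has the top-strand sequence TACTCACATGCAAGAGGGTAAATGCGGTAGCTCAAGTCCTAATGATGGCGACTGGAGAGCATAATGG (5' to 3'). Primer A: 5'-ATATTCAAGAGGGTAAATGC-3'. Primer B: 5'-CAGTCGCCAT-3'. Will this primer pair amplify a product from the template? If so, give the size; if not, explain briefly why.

No product — primer A has no binding site in the template.

Primer A (ATATTCAAGAGGGTAAATGC) does not match the top strand, and its reverse complement GCATTTACCCTCTTGAATAT does not match either.
With no annealing site for primer A, no amplification occurs.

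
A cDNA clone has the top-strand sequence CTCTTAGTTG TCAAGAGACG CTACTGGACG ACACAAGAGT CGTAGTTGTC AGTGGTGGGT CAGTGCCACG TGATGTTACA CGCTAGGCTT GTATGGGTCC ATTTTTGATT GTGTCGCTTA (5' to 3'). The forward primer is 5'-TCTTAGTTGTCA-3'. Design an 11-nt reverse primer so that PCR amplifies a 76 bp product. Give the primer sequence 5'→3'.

The forward primer binds at positions 2–13, so a 76 bp product ends at position 2 + 76 − 1 = 77.
The reverse primer anneals to the top strand over positions 67–77, i.e. to CACGTGATGTT.
Its sequence written 5'→3' is the reverse complement: AACATCACGTG.

5'-AACATCACGTG-3'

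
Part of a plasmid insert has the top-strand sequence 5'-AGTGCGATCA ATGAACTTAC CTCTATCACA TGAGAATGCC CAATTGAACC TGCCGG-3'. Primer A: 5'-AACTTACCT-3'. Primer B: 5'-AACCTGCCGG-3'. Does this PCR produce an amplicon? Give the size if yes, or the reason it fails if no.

No product — both primers anneal to the same strand and extend in the same direction.

Primer A (AACTTACCT) matches the top strand at positions 14–22 (3' end points downstream).
Primer B (AACCTGCCGG) also matches the top strand directly, at positions 47–56 — its reverse complement CCGGCAGGTT is not present.
Both primers anneal to the bottom strand with 3' ends pointing the same way, so neither can prime synthesis back toward the other.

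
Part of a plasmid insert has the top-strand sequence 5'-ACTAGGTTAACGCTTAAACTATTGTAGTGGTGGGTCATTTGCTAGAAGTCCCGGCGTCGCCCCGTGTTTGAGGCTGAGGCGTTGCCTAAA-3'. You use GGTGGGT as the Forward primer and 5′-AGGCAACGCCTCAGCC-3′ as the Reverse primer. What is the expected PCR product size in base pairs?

The forward primer matches the template at positions 29–35.
Taking the reverse complement of AGGCAACGCCTCAGCC gives GGCTGAGGCGTTGCCT, found at positions 72–87 on the template; the primer anneals here to the top strand with its 3' end pointing upstream.
Amplicon spans positions 29–87: 59 bp.

59 bp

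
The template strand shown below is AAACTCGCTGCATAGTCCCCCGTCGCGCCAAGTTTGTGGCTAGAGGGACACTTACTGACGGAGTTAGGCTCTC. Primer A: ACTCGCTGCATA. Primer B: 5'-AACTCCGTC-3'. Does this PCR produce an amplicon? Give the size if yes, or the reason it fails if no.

Primer A (ACTCGCTGCATA) matches the top strand at positions 3–14; it acts as a forward primer.
Primer B's reverse complement is GACGGAGTT, matching the top strand at positions 57–65; it acts as a reverse primer.
The 3' ends face each other across positions 3–65, giving a 63 bp product.

Yes — a 63 bp product.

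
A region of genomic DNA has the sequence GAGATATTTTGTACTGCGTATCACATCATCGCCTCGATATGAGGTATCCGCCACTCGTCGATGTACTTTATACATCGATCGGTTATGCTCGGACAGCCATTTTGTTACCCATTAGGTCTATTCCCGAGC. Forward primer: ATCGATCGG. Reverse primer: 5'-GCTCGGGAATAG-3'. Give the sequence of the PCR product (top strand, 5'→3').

5'-ATCGATCGGTTATGCTCGGACAGCCATTTTGTTACCCATTAGGTCTATTCCCGAGC-3'

Forward primer ATCGATCGG is found on the top strand at positions 74–82.
The reverse primer's reverse complement is CTATTCCCGAGC, which matches the template at positions 118–129.
The product is the template from position 74 through 129 (56 bp).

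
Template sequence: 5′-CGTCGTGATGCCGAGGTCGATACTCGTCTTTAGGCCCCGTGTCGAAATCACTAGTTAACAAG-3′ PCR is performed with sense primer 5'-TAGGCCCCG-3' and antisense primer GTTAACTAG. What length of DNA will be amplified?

Forward primer TAGGCCCCG is found on the top strand at positions 31–39.
The reverse primer's reverse complement is CTAGTTAAC, which matches the template at positions 51–59.
Product length = (reverse-primer end) − (forward-primer start) + 1 = 59 − 31 + 1 = 29 bp.

29 bp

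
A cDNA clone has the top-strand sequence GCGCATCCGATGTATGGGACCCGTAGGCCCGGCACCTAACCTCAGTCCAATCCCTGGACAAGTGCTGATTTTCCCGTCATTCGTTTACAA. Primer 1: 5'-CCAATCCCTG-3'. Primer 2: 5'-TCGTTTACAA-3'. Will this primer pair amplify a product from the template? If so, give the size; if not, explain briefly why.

Primer 1 (CCAATCCCTG) matches the top strand at positions 47–56 (3' end points downstream).
Primer 2 (TCGTTTACAA) also matches the top strand directly, at positions 81–90 — its reverse complement TTGTAAACGA is not present.
Both primers anneal to the bottom strand with 3' ends pointing the same way, so neither can prime synthesis back toward the other.

No product — both primers anneal to the same strand and extend in the same direction.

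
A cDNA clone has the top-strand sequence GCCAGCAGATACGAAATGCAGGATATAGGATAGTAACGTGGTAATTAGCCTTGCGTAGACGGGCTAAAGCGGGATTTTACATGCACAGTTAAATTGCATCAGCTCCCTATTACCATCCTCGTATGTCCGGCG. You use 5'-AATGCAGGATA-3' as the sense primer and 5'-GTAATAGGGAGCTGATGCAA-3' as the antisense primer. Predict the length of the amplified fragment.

The forward primer matches the template at positions 15–25.
Taking the reverse complement of GTAATAGGGAGCTGATGCAA gives TTGCATCAGCTCCCTATTAC, found at positions 94–113 on the template; the primer anneals here to the top strand with its 3' end pointing upstream.
Product length = (reverse-primer end) − (forward-primer start) + 1 = 113 − 15 + 1 = 99 bp.

99 bp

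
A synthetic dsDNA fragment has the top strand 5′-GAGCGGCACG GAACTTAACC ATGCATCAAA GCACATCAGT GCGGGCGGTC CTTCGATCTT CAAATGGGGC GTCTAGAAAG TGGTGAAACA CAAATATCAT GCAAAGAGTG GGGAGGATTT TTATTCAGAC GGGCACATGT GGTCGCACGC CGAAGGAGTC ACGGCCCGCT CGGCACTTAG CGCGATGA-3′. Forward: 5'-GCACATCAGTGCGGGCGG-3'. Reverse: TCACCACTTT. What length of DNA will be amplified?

56 bp

The forward primer matches the template at positions 31–48.
Taking the reverse complement of TCACCACTTT gives AAAGTGGTGA, found at positions 77–86 on the template; the primer anneals here to the top strand with its 3' end pointing upstream.
Product length = (reverse-primer end) − (forward-primer start) + 1 = 86 − 31 + 1 = 56 bp.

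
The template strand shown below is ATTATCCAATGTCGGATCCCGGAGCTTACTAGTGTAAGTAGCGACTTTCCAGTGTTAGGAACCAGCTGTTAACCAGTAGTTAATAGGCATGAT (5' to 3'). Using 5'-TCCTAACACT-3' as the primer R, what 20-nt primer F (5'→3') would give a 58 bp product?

The reverse primer's reverse complement AGTGTTAGGA matches the template at positions 51–60, so the product ends at position 60.
A 58 bp product then starts at position 60 − 58 + 1 = 3.
The forward primer is identical to the top strand there: TATCCAATGTCGGATCCCGG.

5'-TATCCAATGTCGGATCCCGG-3'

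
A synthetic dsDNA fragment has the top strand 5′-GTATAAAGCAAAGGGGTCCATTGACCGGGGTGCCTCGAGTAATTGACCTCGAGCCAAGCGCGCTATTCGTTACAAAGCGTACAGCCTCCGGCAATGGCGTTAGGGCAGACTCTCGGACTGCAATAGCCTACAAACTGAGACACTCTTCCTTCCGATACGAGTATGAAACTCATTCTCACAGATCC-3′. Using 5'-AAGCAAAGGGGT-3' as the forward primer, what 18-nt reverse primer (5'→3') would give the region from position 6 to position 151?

The product's 3' end on the top strand is position 151.
The reverse primer anneals to the top strand over positions 134–151, i.e. to ACTGAGACACTCTTCCTT.
Its sequence written 5'→3' is the reverse complement: AAGGAAGAGTGTCTCAGT.

5'-AAGGAAGAGTGTCTCAGT-3'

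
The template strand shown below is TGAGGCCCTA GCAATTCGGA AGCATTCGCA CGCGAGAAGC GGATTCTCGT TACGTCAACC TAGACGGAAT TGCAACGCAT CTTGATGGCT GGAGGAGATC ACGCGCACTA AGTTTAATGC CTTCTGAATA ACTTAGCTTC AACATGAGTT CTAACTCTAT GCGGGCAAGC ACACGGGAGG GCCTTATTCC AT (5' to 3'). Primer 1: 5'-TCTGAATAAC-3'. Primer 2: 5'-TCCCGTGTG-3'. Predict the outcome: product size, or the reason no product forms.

Primer 1 (TCTGAATAAC) matches the top strand at positions 123–132; it acts as a forward primer.
Primer 2's reverse complement is CACACGGGA, matching the top strand at positions 170–178; it acts as a reverse primer.
The 3' ends face each other across positions 123–178, giving a 56 bp product.

Yes — a 56 bp product.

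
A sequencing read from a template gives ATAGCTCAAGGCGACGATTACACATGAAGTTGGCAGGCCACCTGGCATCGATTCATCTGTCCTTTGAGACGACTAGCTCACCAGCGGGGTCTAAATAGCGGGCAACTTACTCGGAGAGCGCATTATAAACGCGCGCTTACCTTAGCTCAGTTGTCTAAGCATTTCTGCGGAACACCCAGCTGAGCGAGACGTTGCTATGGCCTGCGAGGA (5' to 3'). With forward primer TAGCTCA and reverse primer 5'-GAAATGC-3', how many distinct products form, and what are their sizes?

Three products: 164 bp, 92 bp, 23 bp

The forward primer TAGCTCA matches the top strand at positions 2–8, 74–80, 143–149.
The reverse primer's reverse complement is GCATTTC, matching at positions 159–165.
Each forward site pairs with the reverse site to give a product ending at position 165: sizes 164, 92, 23 bp.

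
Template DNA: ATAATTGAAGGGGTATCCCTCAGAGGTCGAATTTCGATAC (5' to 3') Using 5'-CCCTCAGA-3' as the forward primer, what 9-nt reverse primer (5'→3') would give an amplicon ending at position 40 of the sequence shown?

The forward primer binds at positions 17–24; the product's 3' end on the top strand is position 40.
The reverse primer anneals to the top strand over positions 32–40, i.e. to TTTCGATAC.
Its sequence written 5'→3' is the reverse complement: GTATCGAAA.

5'-GTATCGAAA-3'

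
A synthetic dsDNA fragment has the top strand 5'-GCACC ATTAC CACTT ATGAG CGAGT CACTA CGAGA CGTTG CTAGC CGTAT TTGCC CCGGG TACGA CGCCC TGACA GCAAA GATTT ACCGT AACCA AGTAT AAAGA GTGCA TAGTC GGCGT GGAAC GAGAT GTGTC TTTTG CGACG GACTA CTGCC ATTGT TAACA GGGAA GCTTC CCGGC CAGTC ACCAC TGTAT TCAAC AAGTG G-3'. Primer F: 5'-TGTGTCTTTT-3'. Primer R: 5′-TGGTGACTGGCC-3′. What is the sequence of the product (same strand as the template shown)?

Scanning the template, TGTGTCTTTT occurs at positions 130–139; this primer anneals to the bottom strand there with its 3' end pointing downstream.
Reverse complement of the reverse primer: GGCCAGTCACCA. This occurs on the top strand at positions 178–189.
The product is the template from position 130 through 189 (60 bp).

5'-TGTGTCTTTTGCGACGGACTACTGCCATTGTTAACAGGGAAGCTTCCCGGCCAGTCACCA-3'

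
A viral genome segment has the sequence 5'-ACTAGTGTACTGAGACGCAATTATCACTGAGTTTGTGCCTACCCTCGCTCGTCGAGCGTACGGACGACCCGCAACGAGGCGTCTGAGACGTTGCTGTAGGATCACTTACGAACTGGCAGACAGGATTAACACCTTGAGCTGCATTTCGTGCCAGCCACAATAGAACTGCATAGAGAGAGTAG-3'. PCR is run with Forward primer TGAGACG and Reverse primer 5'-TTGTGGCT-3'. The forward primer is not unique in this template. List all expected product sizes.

150 bp, 77 bp

The forward primer TGAGACG matches the top strand at positions 11–17, 84–90.
The reverse primer's reverse complement is AGCCACAA, matching at positions 153–160.
Each forward site pairs with the reverse site to give a product ending at position 160: sizes 150, 77 bp.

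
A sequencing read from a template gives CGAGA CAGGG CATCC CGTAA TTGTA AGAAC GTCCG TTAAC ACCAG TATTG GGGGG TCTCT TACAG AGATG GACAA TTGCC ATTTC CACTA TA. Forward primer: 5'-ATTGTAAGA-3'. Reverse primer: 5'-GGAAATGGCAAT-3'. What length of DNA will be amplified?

Forward primer ATTGTAAGA is found on the top strand at positions 20–28.
The reverse primer's reverse complement is ATTGCCATTTCC, which matches the template at positions 75–86.
Amplicon spans positions 20–86: 67 bp.

67 bp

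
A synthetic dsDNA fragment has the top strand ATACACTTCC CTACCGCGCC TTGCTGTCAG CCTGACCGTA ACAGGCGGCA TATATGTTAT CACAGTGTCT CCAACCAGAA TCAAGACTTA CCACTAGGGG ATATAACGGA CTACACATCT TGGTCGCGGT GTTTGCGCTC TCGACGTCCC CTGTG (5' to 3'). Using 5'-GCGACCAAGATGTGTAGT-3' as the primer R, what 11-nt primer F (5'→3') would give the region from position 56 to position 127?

The reverse primer's reverse complement ACTACACATCTTGGTCGC matches the template at positions 110–127; the product starts at position 56.
The forward primer is identical to the top strand over positions 56–66: GTTATCACAGT.

5'-GTTATCACAGT-3'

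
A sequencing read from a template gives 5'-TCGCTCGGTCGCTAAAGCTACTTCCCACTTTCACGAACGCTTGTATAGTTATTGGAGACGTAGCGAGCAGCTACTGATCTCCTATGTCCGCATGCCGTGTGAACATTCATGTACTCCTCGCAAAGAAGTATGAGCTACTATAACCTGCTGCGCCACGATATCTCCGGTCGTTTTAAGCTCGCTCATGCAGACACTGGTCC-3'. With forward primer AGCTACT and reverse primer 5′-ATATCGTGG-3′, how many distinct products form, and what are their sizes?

The forward primer AGCTACT matches the top strand at positions 16–22, 69–75, 133–139.
The reverse primer's reverse complement is CCACGATAT, matching at positions 153–161.
Each forward site pairs with the reverse site to give a product ending at position 161: sizes 146, 93, 29 bp.

Three products: 146 bp, 93 bp, 29 bp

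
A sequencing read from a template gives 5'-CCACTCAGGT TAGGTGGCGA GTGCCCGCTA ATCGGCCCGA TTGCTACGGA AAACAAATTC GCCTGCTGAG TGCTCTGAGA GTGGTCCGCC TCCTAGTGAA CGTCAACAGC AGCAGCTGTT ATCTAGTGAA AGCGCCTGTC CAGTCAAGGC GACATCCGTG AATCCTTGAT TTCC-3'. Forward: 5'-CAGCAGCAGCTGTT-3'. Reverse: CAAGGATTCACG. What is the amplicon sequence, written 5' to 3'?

Forward primer CAGCAGCAGCTGTT is found on the top strand at positions 107–120.
The reverse primer's reverse complement is CGTGAATCCTTG, which matches the template at positions 157–168.
The product is the template from position 107 through 168 (62 bp).

5'-CAGCAGCAGCTGTTATCTAGTGAAAGCGCCTGTCCAGTCAAGGCGACATCCGTGAATCCTTG-3'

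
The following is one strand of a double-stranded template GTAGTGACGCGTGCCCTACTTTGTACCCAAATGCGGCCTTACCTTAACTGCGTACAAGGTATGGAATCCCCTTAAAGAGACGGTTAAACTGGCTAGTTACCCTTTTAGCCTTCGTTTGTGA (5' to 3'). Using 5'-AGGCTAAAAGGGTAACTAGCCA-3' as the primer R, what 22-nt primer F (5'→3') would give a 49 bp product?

The reverse primer's reverse complement TGGCTAGTTACCCTTTTAGCCT matches the template at positions 90–111, so the product ends at position 111.
A 49 bp product then starts at position 111 − 49 + 1 = 63.
The forward primer is identical to the top strand there: GGAATCCCCTTAAAGAGACGGT.

5'-GGAATCCCCTTAAAGAGACGGT-3'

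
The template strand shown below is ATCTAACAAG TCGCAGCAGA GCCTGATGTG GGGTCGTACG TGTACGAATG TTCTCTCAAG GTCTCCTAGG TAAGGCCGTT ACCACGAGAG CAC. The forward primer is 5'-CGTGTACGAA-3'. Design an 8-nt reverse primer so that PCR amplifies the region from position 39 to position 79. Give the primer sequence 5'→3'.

5'-ACGGCCTT-3'

The product's 3' end on the top strand is position 79.
The reverse primer anneals to the top strand over positions 72–79, i.e. to AAGGCCGT.
Its sequence written 5'→3' is the reverse complement: ACGGCCTT.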